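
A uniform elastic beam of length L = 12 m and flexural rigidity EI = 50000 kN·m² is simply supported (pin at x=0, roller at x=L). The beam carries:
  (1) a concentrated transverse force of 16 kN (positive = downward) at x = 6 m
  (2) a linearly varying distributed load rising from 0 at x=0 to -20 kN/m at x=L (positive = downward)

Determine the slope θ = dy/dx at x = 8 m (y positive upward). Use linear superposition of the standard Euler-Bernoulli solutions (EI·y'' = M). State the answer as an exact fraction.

Load 1 — point force P=16 kN at a=6 m (b=L-a=6):
  θ_1 = -Pa(2L²-6Lx+3x²+a²)/(6LEI)  [x>a] = -16·6·(2·12²-6·12·8+3·8²+6²)/(6·12·50000) = 1/625 rad
Load 2 — triangular load w₀=-20 kN/m (0→w₀ over full span):
  θ_2 = -w₀(7L⁴-30L²x²+15x⁴)/(360LEI) = -(-20)·(7·12⁴-30·12²·8²+15·8⁴)/(360·12·50000) = -182/28125 rad
Superposition: θ = Σ θ_i = -137/28125 rad ≈ -0.004871 rad

θ(8) = -137/28125 rad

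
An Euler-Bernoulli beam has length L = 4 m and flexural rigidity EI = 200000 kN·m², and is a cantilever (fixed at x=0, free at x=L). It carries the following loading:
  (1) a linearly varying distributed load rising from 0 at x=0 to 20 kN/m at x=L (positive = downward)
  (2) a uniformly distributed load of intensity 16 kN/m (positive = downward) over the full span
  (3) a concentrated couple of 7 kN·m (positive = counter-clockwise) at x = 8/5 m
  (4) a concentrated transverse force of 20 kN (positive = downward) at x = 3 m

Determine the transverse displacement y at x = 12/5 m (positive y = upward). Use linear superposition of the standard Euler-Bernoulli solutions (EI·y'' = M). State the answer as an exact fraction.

y(12/5) = -55709/19531250 m

Load 1 — triangular load w₀=20 kN/m (0→w₀ over full span):
  y_1 = (w₀Lx³/12-w₀L²x²/6-w₀x⁵/(120L))/EI = (20·4·(12/5)³/12-20·4²·(12/5)²/6-20·(12/5)⁵/(120·4))/200000 = -10662/9765625 m
Load 2 — uniform load w=16 kN/m over full span:
  y_2 = -wx²(x²-4Lx+6L²)/(24EI) = -16·(12/5)²·((12/5)²-4·4·(12/5)+6·4²)/(24·200000) = -2376/1953125 m
Load 3 — applied couple M₀=7 kN·m at a=8/5 m (b=L-a=12/5):
  y_3 = M₀a(2x-a)/(2EI)  [x>a] = 7·(8/5)·(2·(12/5)-(8/5))/(2·200000) = 7/78125 m
Load 4 — point force P=20 kN at a=3 m (b=L-a=1):
  y_4 = -Px²(3a-x)/(6EI)  [x≤a] = -20·(12/5)²·(3·3-(12/5))/(6·200000) = -99/156250 m
Superposition: y = Σ y_i = -55709/19531250 m ≈ -0.002852 m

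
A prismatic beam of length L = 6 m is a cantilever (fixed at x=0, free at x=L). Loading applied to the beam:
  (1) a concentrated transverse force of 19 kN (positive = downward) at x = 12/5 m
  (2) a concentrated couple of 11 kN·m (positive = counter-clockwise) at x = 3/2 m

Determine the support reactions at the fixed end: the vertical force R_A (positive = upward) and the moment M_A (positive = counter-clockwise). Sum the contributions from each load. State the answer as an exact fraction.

Load 1 — point force P=19 kN at a=12/5 m (b=L-a=18/5):
  R_A = P = 19 kN
  M_A = Pa = 19·(12/5) = 228/5 kN·m
Load 2 — applied couple M₀=11 kN·m at a=3/2 m (b=L-a=9/2):
  R_A = 0 kN
  M_A = -M₀ = -11 kN·m
Superposition: R_A = 19 kN, M_A = 173/5 kN·m

R_A = 19 kN, M_A = 173/5 kN·m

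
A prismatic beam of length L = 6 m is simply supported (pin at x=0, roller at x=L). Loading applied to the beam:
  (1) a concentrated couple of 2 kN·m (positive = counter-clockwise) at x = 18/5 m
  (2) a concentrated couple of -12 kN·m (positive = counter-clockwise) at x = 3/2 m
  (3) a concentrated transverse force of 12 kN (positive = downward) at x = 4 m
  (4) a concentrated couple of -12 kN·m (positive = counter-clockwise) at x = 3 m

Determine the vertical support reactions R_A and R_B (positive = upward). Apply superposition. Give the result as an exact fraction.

R_A = 1/3 kN, R_B = 35/3 kN

Load 1 — applied couple M₀=2 kN·m at a=18/5 m (b=L-a=12/5):
  R_A = M₀/L = 2/6 = 1/3 kN
  R_B = -M₀/L = -2/6 = -1/3 kN
Load 2 — applied couple M₀=-12 kN·m at a=3/2 m (b=L-a=9/2):
  R_A = M₀/L = (-12)/6 = -2 kN
  R_B = -M₀/L = -(-12)/6 = 2 kN
Load 3 — point force P=12 kN at a=4 m (b=L-a=2):
  R_A = Pb/L = 12·2/6 = 4 kN
  R_B = Pa/L = 12·4/6 = 8 kN
Load 4 — applied couple M₀=-12 kN·m at a=3 m (b=L-a=3):
  R_A = M₀/L = (-12)/6 = -2 kN
  R_B = -M₀/L = -(-12)/6 = 2 kN
Superposition: R_A = 1/3 kN, R_B = 35/3 kN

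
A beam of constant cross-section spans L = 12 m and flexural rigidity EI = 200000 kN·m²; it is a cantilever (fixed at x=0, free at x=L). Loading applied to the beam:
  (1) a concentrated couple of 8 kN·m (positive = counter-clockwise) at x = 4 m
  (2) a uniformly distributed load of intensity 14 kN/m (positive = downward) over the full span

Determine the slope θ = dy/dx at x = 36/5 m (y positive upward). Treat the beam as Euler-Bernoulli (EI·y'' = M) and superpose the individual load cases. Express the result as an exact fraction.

Load 1 — applied couple M₀=8 kN·m at a=4 m (b=L-a=8):
  θ_1 = M₀a/EI  [x>a] = 8·4/200000 = 1/6250 rad
Load 2 — uniform load w=14 kN/m over full span:
  θ_2 = -wx(x²-3Lx+3L²)/(6EI) = -14·(36/5)·((36/5)²-3·12·(36/5)+3·12²)/(6·200000) = -7371/390625 rad
Superposition: θ = Σ θ_i = -14617/781250 rad ≈ -0.018710 rad

θ(36/5) = -14617/781250 rad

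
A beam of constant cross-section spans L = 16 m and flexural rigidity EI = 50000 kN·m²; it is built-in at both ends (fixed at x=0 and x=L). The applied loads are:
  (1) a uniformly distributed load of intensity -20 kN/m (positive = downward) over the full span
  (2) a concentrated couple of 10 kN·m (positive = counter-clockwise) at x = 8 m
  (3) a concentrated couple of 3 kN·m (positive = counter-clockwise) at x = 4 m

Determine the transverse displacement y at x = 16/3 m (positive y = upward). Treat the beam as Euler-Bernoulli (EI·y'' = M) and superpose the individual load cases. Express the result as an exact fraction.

y(16/3) = 40942/759375 m

Load 1 — uniform load w=-20 kN/m over full span:
  y_1 = -wx²(L-x)²/(24EI) = -(-20)·(16/3)²·(16-(16/3))²/(24·50000) = 8192/151875 m
Load 2 — applied couple M₀=10 kN·m at a=8 m (b=L-a=8):
  y_2 = (R_Ax³/6 - M_Ax²/2)/EI  [x≤a] with R_A=15/16, M_A=5/2 = ((15/16)·(16/3)³/6 - (5/2)·(16/3)²/2)/50000 = -4/16875 m
Load 3 — applied couple M₀=3 kN·m at a=4 m (b=L-a=12):
  y_3 = (R_Ax³/6 - M_Ax²/2 - M₀(x-a)²/2)/EI  [x>a] with R_A=27/128, M_A=-9/16 = ((27/128)·(16/3)³/6 - (-9/16)·(16/3)²/2 - 3·((16/3)-4)²/2)/50000 = 2/9375 m
Superposition: y = Σ y_i = 40942/759375 m ≈ 0.053915 m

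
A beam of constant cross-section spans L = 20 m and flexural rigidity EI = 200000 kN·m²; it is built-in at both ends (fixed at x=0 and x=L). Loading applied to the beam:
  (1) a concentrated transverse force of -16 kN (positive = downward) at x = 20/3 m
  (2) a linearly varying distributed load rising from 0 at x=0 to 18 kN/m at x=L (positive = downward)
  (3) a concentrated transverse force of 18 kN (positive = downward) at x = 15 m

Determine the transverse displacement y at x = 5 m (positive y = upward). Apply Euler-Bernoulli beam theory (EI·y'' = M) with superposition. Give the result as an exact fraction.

y(5) = -35357/4147200 m

Load 1 — point force P=-16 kN at a=20/3 m (b=L-a=40/3):
  y_1 = -Pb²x²(3aL-(3a+b)x)/(6L³EI)  [x≤a] = -(-16)·(40/3)²·5²·(3·(20/3)·20-(3·(20/3)+(40/3))·5)/(6·20³·200000) = 7/4050 m
Load 2 — triangular load w₀=18 kN/m (0→w₀ over full span):
  y_2 = -w₀x²(L-x)²(x+2L)/(120LEI) = -18·5²·(20-5)²·(5+2·20)/(120·20·200000) = -243/25600 m
Load 3 — point force P=18 kN at a=15 m (b=L-a=5):
  y_3 = -Pb²x²(3aL-(3a+b)x)/(6L³EI)  [x≤a] = -18·5²·5²·(3·15·20-(3·15+5)·5)/(6·20³·200000) = -39/51200 m
Superposition: y = Σ y_i = -35357/4147200 m ≈ -0.008526 m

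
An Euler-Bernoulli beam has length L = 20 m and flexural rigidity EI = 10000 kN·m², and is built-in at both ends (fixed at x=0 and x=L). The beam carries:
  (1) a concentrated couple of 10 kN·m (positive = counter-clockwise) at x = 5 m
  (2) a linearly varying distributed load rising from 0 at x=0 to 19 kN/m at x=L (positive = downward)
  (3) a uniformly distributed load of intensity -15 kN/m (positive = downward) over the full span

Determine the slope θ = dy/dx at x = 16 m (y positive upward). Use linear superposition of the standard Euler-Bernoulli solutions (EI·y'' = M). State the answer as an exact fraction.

Load 1 — applied couple M₀=10 kN·m at a=5 m (b=L-a=15):
  θ_1 = (R_Ax²/2 - M_Ax - M₀(x-a))/EI  [x>a] with R_A=9/16, M_A=-15/8 = ((9/16)·16²/2 - (-15/8)·16 - 10·(16-5))/10000 = -1/1250 rad
Load 2 — triangular load w₀=19 kN/m (0→w₀ over full span):
  θ_2 = -w₀(2x(L-x)(L-2x)(x+2L)+x²(L-x)²)/(120LEI) = -19·(2·16·(20-16)·(20-2·16)·(16+2·20)+16²·(20-16)²)/(120·20·10000) = 608/9375 rad
Load 3 — uniform load w=-15 kN/m over full span:
  θ_3 = -wx(L-x)(L-2x)/(12EI) = -(-15)·16·(20-16)·(20-2·16)/(12·10000) = -12/125 rad
Superposition: θ = Σ θ_i = -599/18750 rad ≈ -0.031947 rad

θ(16) = -599/18750 rad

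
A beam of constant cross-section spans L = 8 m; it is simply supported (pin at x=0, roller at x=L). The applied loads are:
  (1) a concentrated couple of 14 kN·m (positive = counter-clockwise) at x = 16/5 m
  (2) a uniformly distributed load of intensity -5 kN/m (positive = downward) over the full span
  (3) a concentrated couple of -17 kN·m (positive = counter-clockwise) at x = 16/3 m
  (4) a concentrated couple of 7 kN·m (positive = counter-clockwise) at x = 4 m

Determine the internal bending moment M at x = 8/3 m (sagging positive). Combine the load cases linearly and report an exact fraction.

Load 1 — applied couple M₀=14 kN·m at a=16/5 m (b=L-a=24/5):
  M_1 = M₀x/L  [x≤a] = 14·(8/3)/8 = 14/3 kN·m
Load 2 — uniform load w=-5 kN/m over full span:
  M_2 = wx(L-x)/2 = (-5)·(8/3)·(8-(8/3))/2 = -320/9 kN·m
Load 3 — applied couple M₀=-17 kN·m at a=16/3 m (b=L-a=8/3):
  M_3 = M₀x/L  [x≤a] = (-17)·(8/3)/8 = -17/3 kN·m
Load 4 — applied couple M₀=7 kN·m at a=4 m (b=L-a=4):
  M_4 = M₀x/L  [x≤a] = 7·(8/3)/8 = 7/3 kN·m
Superposition: M = Σ M_i = -308/9 kN·m ≈ -34.222222 kN·m

M(8/3) = -308/9 kN·m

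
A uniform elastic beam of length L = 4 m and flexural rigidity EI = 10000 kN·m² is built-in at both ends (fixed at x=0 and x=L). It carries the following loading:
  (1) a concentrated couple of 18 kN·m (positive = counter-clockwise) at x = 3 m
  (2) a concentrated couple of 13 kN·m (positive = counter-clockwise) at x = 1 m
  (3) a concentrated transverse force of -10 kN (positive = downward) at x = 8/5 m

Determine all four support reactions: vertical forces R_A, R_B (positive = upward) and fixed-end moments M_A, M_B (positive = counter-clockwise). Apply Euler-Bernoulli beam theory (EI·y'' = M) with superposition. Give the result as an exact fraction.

Load 1 — applied couple M₀=18 kN·m at a=3 m (b=L-a=1):
  R_A = 6M₀ab/L³ = 6·18·3·1/4³ = 81/16 kN
  M_A = M₀b(2a-b)/L² = 18·1·(2·3-1)/4² = 45/8 kN·m
  R_B = -6M₀ab/L³ = -6·18·3·1/4³ = -81/16 kN
  M_B = M₀a(2b-a)/L² = 18·3·(2·1-3)/4² = -27/8 kN·m
Load 2 — applied couple M₀=13 kN·m at a=1 m (b=L-a=3):
  R_A = 6M₀ab/L³ = 6·13·1·3/4³ = 117/32 kN
  M_A = M₀b(2a-b)/L² = 13·3·(2·1-3)/4² = -39/16 kN·m
  R_B = -6M₀ab/L³ = -6·13·1·3/4³ = -117/32 kN
  M_B = M₀a(2b-a)/L² = 13·1·(2·3-1)/4² = 65/16 kN·m
Load 3 — point force P=-10 kN at a=8/5 m (b=L-a=12/5):
  R_A = Pb²(3a+b)/L³ = (-10)·(12/5)²·(3·(8/5)+(12/5))/4³ = -162/25 kN
  M_A = Pab²/L² = (-10)·(8/5)·(12/5)²/4² = -144/25 kN·m
  R_B = Pa²(a+3b)/L³ = (-10)·(8/5)²·((8/5)+3·(12/5))/4³ = -88/25 kN
  M_B = -Pa²b/L² = -(-10)·(8/5)²·(12/5)/4² = 96/25 kN·m
Superposition: R_A = 1791/800 kN, M_A = -1029/400 kN·m, R_B = -9791/800 kN, M_B = 1811/400 kN·m

R_A = 1791/800 kN, M_A = -1029/400 kN·m, R_B = -9791/800 kN, M_B = 1811/400 kN·m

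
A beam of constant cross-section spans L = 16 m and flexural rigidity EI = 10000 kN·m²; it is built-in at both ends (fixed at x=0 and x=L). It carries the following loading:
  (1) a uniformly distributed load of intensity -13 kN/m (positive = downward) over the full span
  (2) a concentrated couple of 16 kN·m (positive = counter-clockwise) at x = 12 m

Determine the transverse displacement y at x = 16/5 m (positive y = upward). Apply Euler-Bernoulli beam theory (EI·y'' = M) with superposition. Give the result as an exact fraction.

Load 1 — uniform load w=-13 kN/m over full span:
  y_1 = -wx²(L-x)²/(24EI) = -(-13)·(16/5)²·(16-(16/5))²/(24·10000) = 106496/1171875 m
Load 2 — applied couple M₀=16 kN·m at a=12 m (b=L-a=4):
  y_2 = (R_Ax³/6 - M_Ax²/2)/EI  [x≤a] with R_A=9/8, M_A=5 = ((9/8)·(16/5)³/6 - 5·(16/5)²/2)/10000 = -152/78125 m
Superposition: y = Σ y_i = 104216/1171875 m ≈ 0.088931 m

y(16/5) = 104216/1171875 m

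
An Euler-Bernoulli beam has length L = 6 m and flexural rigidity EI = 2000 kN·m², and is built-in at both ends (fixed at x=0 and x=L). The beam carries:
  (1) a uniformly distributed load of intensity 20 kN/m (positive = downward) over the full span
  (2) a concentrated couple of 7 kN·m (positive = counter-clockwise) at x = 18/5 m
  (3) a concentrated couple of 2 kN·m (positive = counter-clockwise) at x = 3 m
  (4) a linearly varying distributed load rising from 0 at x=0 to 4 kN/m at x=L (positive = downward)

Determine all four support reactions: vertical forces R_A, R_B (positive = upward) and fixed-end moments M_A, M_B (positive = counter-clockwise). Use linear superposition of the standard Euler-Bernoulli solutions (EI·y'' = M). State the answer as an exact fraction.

Load 1 — uniform load w=20 kN/m over full span:
  R_A = wL/2 = 20·6/2 = 60 kN
  M_A = wL²/12 = 20·6²/12 = 60 kN·m
  R_B = wL/2 = 20·6/2 = 60 kN
  M_B = -wL²/12 = -20·6²/12 = -60 kN·m
Load 2 — applied couple M₀=7 kN·m at a=18/5 m (b=L-a=12/5):
  R_A = 6M₀ab/L³ = 6·7·(18/5)·(12/5)/6³ = 42/25 kN
  M_A = M₀b(2a-b)/L² = 7·(12/5)·(2·(18/5)-(12/5))/6² = 56/25 kN·m
  R_B = -6M₀ab/L³ = -6·7·(18/5)·(12/5)/6³ = -42/25 kN
  M_B = M₀a(2b-a)/L² = 7·(18/5)·(2·(12/5)-(18/5))/6² = 21/25 kN·m
Load 3 — applied couple M₀=2 kN·m at a=3 m (b=L-a=3):
  R_A = 6M₀ab/L³ = 6·2·3·3/6³ = 1/2 kN
  M_A = M₀b(2a-b)/L² = 2·3·(2·3-3)/6² = 1/2 kN·m
  R_B = -6M₀ab/L³ = -6·2·3·3/6³ = -1/2 kN
  M_B = M₀a(2b-a)/L² = 2·3·(2·3-3)/6² = 1/2 kN·m
Load 4 — triangular load w₀=4 kN/m (0→w₀ over full span):
  R_A = 3w₀L/20 = 3·4·6/20 = 18/5 kN
  M_A = w₀L²/30 = 4·6²/30 = 24/5 kN·m
  R_B = 7w₀L/20 = 7·4·6/20 = 42/5 kN
  M_B = -w₀L²/20 = -4·6²/20 = -36/5 kN·m
Superposition: R_A = 3289/50 kN, M_A = 3377/50 kN·m, R_B = 3311/50 kN, M_B = -3293/50 kN·m

R_A = 3289/50 kN, M_A = 3377/50 kN·m, R_B = 3311/50 kN, M_B = -3293/50 kN·m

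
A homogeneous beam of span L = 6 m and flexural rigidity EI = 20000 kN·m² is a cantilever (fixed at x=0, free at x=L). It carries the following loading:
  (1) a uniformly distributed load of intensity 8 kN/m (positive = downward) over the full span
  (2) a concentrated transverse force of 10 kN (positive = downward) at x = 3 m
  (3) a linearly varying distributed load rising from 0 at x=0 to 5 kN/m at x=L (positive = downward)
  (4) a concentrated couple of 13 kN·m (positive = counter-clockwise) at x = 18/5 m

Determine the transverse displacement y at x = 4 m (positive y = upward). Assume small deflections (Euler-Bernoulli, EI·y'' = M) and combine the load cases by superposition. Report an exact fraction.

y(4) = -244009/4500000 m

Load 1 — uniform load w=8 kN/m over full span:
  y_1 = -wx²(x²-4Lx+6L²)/(24EI) = -8·4²·(4²-4·6·4+6·6²)/(24·20000) = -68/1875 m
Load 2 — point force P=10 kN at a=3 m (b=L-a=3):
  y_2 = -Pa²(3x-a)/(6EI)  [x>a] = -10·3²·(3·4-3)/(6·20000) = -27/4000 m
Load 3 — triangular load w₀=5 kN/m (0→w₀ over full span):
  y_3 = (w₀Lx³/12-w₀L²x²/6-w₀x⁵/(120L))/EI = (5·6·4³/12-5·6²·4²/6-5·4⁵/(120·6))/20000 = -92/5625 m
Load 4 — applied couple M₀=13 kN·m at a=18/5 m (b=L-a=12/5):
  y_4 = M₀a(2x-a)/(2EI)  [x>a] = 13·(18/5)·(2·4-(18/5))/(2·20000) = 1287/250000 m
Superposition: y = Σ y_i = -244009/4500000 m ≈ -0.054224 m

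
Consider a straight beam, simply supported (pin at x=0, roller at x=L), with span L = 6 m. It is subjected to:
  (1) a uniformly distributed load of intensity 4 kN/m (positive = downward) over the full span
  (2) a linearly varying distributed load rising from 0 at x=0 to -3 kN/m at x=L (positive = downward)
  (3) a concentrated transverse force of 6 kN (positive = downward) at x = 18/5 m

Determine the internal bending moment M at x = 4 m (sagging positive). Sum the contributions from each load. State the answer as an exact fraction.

Load 1 — uniform load w=4 kN/m over full span:
  M_1 = wx(L-x)/2 = 4·4·(6-4)/2 = 16 kN·m
Load 2 — triangular load w₀=-3 kN/m (0→w₀ over full span):
  M_2 = w₀Lx/6 - w₀x³/(6L) = (-3)·6·4/6 - (-3)·4³/(6·6) = -20/3 kN·m
Load 3 — point force P=6 kN at a=18/5 m (b=L-a=12/5):
  M_3 = Pa(L-x)/L  [x>a] = 6·(18/5)·(6-4)/6 = 36/5 kN·m
Superposition: M = Σ M_i = 248/15 kN·m ≈ 16.533333 kN·m

M(4) = 248/15 kN·m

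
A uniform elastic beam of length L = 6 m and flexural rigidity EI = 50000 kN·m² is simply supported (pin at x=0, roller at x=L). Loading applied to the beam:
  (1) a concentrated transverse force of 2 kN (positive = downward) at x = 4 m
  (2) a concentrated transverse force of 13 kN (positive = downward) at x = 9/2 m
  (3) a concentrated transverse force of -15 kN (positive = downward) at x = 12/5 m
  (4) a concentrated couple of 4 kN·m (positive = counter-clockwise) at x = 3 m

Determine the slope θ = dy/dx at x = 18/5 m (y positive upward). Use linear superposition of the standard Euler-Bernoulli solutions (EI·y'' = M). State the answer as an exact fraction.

θ(18/5) = -61177/360000000 rad

Load 1 — point force P=2 kN at a=4 m (b=L-a=2):
  θ_1 = -Pb(L²-b²-3x²)/(6LEI)  [x≤a] = -2·2·(6²-2²-3·(18/5)²)/(6·6·50000) = 43/2812500 rad
Load 2 — point force P=13 kN at a=9/2 m (b=L-a=3/2):
  θ_2 = -Pb(L²-b²-3x²)/(6LEI)  [x≤a] = -13·(3/2)·(6²-(3/2)²-3·(18/5)²)/(6·6·50000) = 2223/40000000 rad
Load 3 — point force P=-15 kN at a=12/5 m (b=L-a=18/5):
  θ_3 = -Pa(2L²-6Lx+3x²+a²)/(6LEI)  [x>a] = -(-15)·(12/5)·(2·6²-6·6·(18/5)+3·(18/5)²+(12/5)²)/(6·6·50000) = -81/312500 rad
Load 4 — applied couple M₀=4 kN·m at a=3 m (b=L-a=3):
  θ_4 = (M₀x²/(2L)-M₀(x-a)+C₁)/EI  [x>a] with C₁=M₀(3b²-L²)/(6L)=-1 = (4·(18/5)²/(2·6)-4·((18/5)-3)+(-1))/50000 = 23/1250000 rad
Superposition: θ = Σ θ_i = -61177/360000000 rad ≈ -0.000170 rad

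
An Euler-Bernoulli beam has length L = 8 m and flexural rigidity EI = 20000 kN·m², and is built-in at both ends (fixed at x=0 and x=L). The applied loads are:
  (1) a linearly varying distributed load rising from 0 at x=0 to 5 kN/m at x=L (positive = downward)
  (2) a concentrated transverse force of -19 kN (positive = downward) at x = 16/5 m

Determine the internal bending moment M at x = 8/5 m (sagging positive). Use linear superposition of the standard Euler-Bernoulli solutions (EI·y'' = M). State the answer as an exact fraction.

M(8/5) = 1304/1875 kN·m

Load 1 — triangular load w₀=5 kN/m (0→w₀ over full span):
  M_1 = 3w₀Lx/20 - w₀L²/30 - w₀x³/(6L) = 3·5·8·(8/5)/20 - 5·8²/30 - 5·(8/5)³/(6·8) = -112/75 kN·m
Load 2 — point force P=-19 kN at a=16/5 m (b=L-a=24/5):
  M_2 = Pb²(3a+b)x/L³ - Pab²/L²  [x≤a] = (-19)·(24/5)²·(3·(16/5)+(24/5))·(8/5)/8³ - (-19)·(16/5)·(24/5)²/8² = 1368/625 kN·m
Superposition: M = Σ M_i = 1304/1875 kN·m ≈ 0.695467 kN·m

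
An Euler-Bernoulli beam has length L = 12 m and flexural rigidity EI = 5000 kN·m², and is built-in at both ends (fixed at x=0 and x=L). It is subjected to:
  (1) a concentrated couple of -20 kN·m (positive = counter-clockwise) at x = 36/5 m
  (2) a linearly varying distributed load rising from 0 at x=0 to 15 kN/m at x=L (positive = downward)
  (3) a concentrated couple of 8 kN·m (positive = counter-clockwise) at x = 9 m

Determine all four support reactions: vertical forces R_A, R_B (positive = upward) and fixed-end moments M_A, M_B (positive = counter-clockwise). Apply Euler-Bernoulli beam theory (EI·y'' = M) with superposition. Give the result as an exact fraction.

R_A = 507/20 kN, M_A = 681/10 kN·m, R_B = 1293/20 kN, M_B = -1119/10 kN·m

Load 1 — applied couple M₀=-20 kN·m at a=36/5 m (b=L-a=24/5):
  R_A = 6M₀ab/L³ = 6·(-20)·(36/5)·(24/5)/12³ = -12/5 kN
  M_A = M₀b(2a-b)/L² = (-20)·(24/5)·(2·(36/5)-(24/5))/12² = -32/5 kN·m
  R_B = -6M₀ab/L³ = -6·(-20)·(36/5)·(24/5)/12³ = 12/5 kN
  M_B = M₀a(2b-a)/L² = (-20)·(36/5)·(2·(24/5)-(36/5))/12² = -12/5 kN·m
Load 2 — triangular load w₀=15 kN/m (0→w₀ over full span):
  R_A = 3w₀L/20 = 3·15·12/20 = 27 kN
  M_A = w₀L²/30 = 15·12²/30 = 72 kN·m
  R_B = 7w₀L/20 = 7·15·12/20 = 63 kN
  M_B = -w₀L²/20 = -15·12²/20 = -108 kN·m
Load 3 — applied couple M₀=8 kN·m at a=9 m (b=L-a=3):
  R_A = 6M₀ab/L³ = 6·8·9·3/12³ = 3/4 kN
  M_A = M₀b(2a-b)/L² = 8·3·(2·9-3)/12² = 5/2 kN·m
  R_B = -6M₀ab/L³ = -6·8·9·3/12³ = -3/4 kN
  M_B = M₀a(2b-a)/L² = 8·9·(2·3-9)/12² = -3/2 kN·m
Superposition: R_A = 507/20 kN, M_A = 681/10 kN·m, R_B = 1293/20 kN, M_B = -1119/10 kN·m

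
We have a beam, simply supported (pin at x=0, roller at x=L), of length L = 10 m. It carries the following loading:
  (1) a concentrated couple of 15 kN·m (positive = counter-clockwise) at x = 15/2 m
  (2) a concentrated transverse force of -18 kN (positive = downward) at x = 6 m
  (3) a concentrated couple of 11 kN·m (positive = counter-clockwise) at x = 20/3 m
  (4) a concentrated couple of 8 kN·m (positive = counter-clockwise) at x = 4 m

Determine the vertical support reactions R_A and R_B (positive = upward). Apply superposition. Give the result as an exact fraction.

R_A = -19/5 kN, R_B = -71/5 kN

Load 1 — applied couple M₀=15 kN·m at a=15/2 m (b=L-a=5/2):
  R_A = M₀/L = 15/10 = 3/2 kN
  R_B = -M₀/L = -15/10 = -3/2 kN
Load 2 — point force P=-18 kN at a=6 m (b=L-a=4):
  R_A = Pb/L = (-18)·4/10 = -36/5 kN
  R_B = Pa/L = (-18)·6/10 = -54/5 kN
Load 3 — applied couple M₀=11 kN·m at a=20/3 m (b=L-a=10/3):
  R_A = M₀/L = 11/10 kN
  R_B = -M₀/L = -11/10 kN
Load 4 — applied couple M₀=8 kN·m at a=4 m (b=L-a=6):
  R_A = M₀/L = 8/10 = 4/5 kN
  R_B = -M₀/L = -8/10 = -4/5 kN
Superposition: R_A = -19/5 kN, R_B = -71/5 kN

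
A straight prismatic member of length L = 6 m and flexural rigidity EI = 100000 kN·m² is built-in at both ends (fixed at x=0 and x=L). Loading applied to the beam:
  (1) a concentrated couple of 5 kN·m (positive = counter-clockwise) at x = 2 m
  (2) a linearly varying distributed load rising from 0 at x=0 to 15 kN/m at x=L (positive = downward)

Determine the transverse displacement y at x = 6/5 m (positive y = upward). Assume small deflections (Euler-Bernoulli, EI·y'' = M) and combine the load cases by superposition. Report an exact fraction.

Load 1 — applied couple M₀=5 kN·m at a=2 m (b=L-a=4):
  y_1 = (R_Ax³/6 - M_Ax²/2)/EI  [x≤a] with R_A=10/9, M_A=0 = ((10/9)·(6/5)³/6 - 0·(6/5)²/2)/100000 = 1/312500 m
Load 2 — triangular load w₀=15 kN/m (0→w₀ over full span):
  y_2 = -w₀x²(L-x)²(x+2L)/(120LEI) = -15·(6/5)²·(6-(6/5))²·((6/5)+2·6)/(120·6·100000) = -891/9765625 m
Superposition: y = Σ y_i = -3439/39062500 m ≈ -0.000088 m

y(6/5) = -3439/39062500 m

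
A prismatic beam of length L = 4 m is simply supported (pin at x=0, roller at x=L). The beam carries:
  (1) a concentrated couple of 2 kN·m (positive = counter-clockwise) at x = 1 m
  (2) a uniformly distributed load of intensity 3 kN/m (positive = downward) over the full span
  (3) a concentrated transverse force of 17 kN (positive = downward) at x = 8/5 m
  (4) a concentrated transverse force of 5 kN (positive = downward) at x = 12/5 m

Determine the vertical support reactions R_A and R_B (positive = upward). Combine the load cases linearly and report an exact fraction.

Load 1 — applied couple M₀=2 kN·m at a=1 m (b=L-a=3):
  R_A = M₀/L = 2/4 = 1/2 kN
  R_B = -M₀/L = -2/4 = -1/2 kN
Load 2 — uniform load w=3 kN/m over full span:
  R_A = wL/2 = 3·4/2 = 6 kN
  R_B = wL/2 = 3·4/2 = 6 kN
Load 3 — point force P=17 kN at a=8/5 m (b=L-a=12/5):
  R_A = Pb/L = 17·(12/5)/4 = 51/5 kN
  R_B = Pa/L = 17·(8/5)/4 = 34/5 kN
Load 4 — point force P=5 kN at a=12/5 m (b=L-a=8/5):
  R_A = Pb/L = 5·(8/5)/4 = 2 kN
  R_B = Pa/L = 5·(12/5)/4 = 3 kN
Superposition: R_A = 187/10 kN, R_B = 153/10 kN

R_A = 187/10 kN, R_B = 153/10 kN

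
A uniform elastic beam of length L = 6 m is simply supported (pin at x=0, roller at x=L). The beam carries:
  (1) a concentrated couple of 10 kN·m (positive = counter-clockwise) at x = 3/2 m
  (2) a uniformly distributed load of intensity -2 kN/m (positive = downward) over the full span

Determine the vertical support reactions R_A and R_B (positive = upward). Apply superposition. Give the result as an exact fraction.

Load 1 — applied couple M₀=10 kN·m at a=3/2 m (b=L-a=9/2):
  R_A = M₀/L = 10/6 = 5/3 kN
  R_B = -M₀/L = -10/6 = -5/3 kN
Load 2 — uniform load w=-2 kN/m over full span:
  R_A = wL/2 = (-2)·6/2 = -6 kN
  R_B = wL/2 = (-2)·6/2 = -6 kN
Superposition: R_A = -13/3 kN, R_B = -23/3 kN

R_A = -13/3 kN, R_B = -23/3 kN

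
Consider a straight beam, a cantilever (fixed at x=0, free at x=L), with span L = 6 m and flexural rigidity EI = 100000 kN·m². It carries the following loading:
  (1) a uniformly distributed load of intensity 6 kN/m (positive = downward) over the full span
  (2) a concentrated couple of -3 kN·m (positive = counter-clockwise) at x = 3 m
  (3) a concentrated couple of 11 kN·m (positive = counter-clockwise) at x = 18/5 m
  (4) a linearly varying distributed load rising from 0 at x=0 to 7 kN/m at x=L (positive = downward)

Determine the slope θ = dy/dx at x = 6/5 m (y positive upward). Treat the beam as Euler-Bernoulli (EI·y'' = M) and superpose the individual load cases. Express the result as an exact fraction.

θ(6/5) = -113493/62500000 rad

Load 1 — uniform load w=6 kN/m over full span:
  θ_1 = -wx(x²-3Lx+3L²)/(6EI) = -6·(6/5)·((6/5)²-3·6·(6/5)+3·6²)/(6·100000) = -1647/1562500 rad
Load 2 — applied couple M₀=-3 kN·m at a=3 m (b=L-a=3):
  θ_2 = M₀x/EI  [x≤a] = (-3)·(6/5)/100000 = -9/250000 rad
Load 3 — applied couple M₀=11 kN·m at a=18/5 m (b=L-a=12/5):
  θ_3 = M₀x/EI  [x≤a] = 11·(6/5)/100000 = 33/250000 rad
Load 4 — triangular load w₀=7 kN/m (0→w₀ over full span):
  θ_4 = (w₀Lx²/4-w₀L²x/3-w₀x⁴/(24L))/EI = (7·6·(6/5)²/4-7·6²·(6/5)/3-7·(6/5)⁴/(24·6))/100000 = -53613/62500000 rad
Superposition: θ = Σ θ_i = -113493/62500000 rad ≈ -0.001816 rad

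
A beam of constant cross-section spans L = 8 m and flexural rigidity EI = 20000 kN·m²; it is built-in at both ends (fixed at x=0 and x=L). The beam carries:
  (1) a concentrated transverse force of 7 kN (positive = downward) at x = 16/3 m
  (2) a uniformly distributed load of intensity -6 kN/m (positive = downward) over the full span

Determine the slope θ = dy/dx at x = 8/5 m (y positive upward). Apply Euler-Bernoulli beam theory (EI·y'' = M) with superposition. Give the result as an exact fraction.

Load 1 — point force P=7 kN at a=16/3 m (b=L-a=8/3):
  θ_1 = -Pb²x(2aL-(3a+b)x)/(2L³EI)  [x≤a] = -7·(8/3)²·(8/5)·(2·(16/3)·8-(3·(16/3)+(8/3))·(8/5))/(2·8³·20000) = -91/421875 rad
Load 2 — uniform load w=-6 kN/m over full span:
  θ_2 = -wx(L-x)(L-2x)/(12EI) = -(-6)·(8/5)·(8-(8/5))·(8-2·(8/5))/(12·20000) = 96/78125 rad
Superposition: θ = Σ θ_i = 2137/2109375 rad ≈ 0.001013 rad

θ(8/5) = 2137/2109375 rad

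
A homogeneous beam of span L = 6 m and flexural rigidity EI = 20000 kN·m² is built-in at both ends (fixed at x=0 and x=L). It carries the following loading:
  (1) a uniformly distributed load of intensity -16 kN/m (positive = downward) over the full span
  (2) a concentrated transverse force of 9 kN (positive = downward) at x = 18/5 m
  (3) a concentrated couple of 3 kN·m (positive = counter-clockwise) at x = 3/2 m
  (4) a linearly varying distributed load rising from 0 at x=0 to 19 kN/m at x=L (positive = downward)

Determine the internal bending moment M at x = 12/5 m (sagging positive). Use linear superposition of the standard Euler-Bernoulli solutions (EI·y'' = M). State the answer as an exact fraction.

M(12/5) = -88443/10000 kN·m

Load 1 — uniform load w=-16 kN/m over full span:
  M_1 = wLx/2 - wL²/12 - wx²/2 = (-16)·6·(12/5)/2 - (-16)·6²/12 - (-16)·(12/5)²/2 = -528/25 kN·m
Load 2 — point force P=9 kN at a=18/5 m (b=L-a=12/5):
  M_2 = Pb²(3a+b)x/L³ - Pab²/L²  [x≤a] = 9·(12/5)²·(3·(18/5)+(12/5))·(12/5)/6³ - 9·(18/5)·(12/5)²/6² = 1512/625 kN·m
Load 3 — applied couple M₀=3 kN·m at a=3/2 m (b=L-a=9/2):
  M_3 = R_Ax - M_A - M₀  [x>a] with R_A=9/16, M_A=-9/16 = (9/16)·(12/5) - (-9/16) - 3 = -87/80 kN·m
Load 4 — triangular load w₀=19 kN/m (0→w₀ over full span):
  M_4 = 3w₀Lx/20 - w₀L²/30 - w₀x³/(6L) = 3·19·6·(12/5)/20 - 19·6²/30 - 19·(12/5)³/(6·6) = 1368/125 kN·m
Superposition: M = Σ M_i = -88443/10000 kN·m ≈ -8.844300 kN·m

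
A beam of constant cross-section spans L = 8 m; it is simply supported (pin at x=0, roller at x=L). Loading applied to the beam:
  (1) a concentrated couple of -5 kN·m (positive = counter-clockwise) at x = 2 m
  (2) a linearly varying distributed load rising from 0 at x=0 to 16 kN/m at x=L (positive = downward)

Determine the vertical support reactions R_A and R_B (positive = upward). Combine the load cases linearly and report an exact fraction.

R_A = 497/24 kN, R_B = 1039/24 kN

Load 1 — applied couple M₀=-5 kN·m at a=2 m (b=L-a=6):
  R_A = M₀/L = (-5)/8 = -5/8 kN
  R_B = -M₀/L = -(-5)/8 = 5/8 kN
Load 2 — triangular load w₀=16 kN/m (0→w₀ over full span):
  R_A = w₀L/6 = 16·8/6 = 64/3 kN
  R_B = w₀L/3 = 16·8/3 = 128/3 kN
Superposition: R_A = 497/24 kN, R_B = 1039/24 kN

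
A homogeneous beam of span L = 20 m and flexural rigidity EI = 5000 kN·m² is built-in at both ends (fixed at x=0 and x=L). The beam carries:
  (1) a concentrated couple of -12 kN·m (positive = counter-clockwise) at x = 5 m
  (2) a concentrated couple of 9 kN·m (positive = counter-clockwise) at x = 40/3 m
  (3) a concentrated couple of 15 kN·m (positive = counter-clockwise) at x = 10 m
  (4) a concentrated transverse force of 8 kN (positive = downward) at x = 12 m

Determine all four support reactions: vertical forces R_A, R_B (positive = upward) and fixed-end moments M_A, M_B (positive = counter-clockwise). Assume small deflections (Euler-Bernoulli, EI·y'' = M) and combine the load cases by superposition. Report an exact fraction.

R_A = 1933/500 kN, M_A = 609/25 kN·m, R_B = 2067/500 kN, M_B = -576/25 kN·m

Load 1 — applied couple M₀=-12 kN·m at a=5 m (b=L-a=15):
  R_A = 6M₀ab/L³ = 6·(-12)·5·15/20³ = -27/40 kN
  M_A = M₀b(2a-b)/L² = (-12)·15·(2·5-15)/20² = 9/4 kN·m
  R_B = -6M₀ab/L³ = -6·(-12)·5·15/20³ = 27/40 kN
  M_B = M₀a(2b-a)/L² = (-12)·5·(2·15-5)/20² = -15/4 kN·m
Load 2 — applied couple M₀=9 kN·m at a=40/3 m (b=L-a=20/3):
  R_A = 6M₀ab/L³ = 6·9·(40/3)·(20/3)/20³ = 3/5 kN
  M_A = M₀b(2a-b)/L² = 9·(20/3)·(2·(40/3)-(20/3))/20² = 3 kN·m
  R_B = -6M₀ab/L³ = -6·9·(40/3)·(20/3)/20³ = -3/5 kN
  M_B = M₀a(2b-a)/L² = 9·(40/3)·(2·(20/3)-(40/3))/20² = 0 kN·m
Load 3 — applied couple M₀=15 kN·m at a=10 m (b=L-a=10):
  R_A = 6M₀ab/L³ = 6·15·10·10/20³ = 9/8 kN
  M_A = M₀b(2a-b)/L² = 15·10·(2·10-10)/20² = 15/4 kN·m
  R_B = -6M₀ab/L³ = -6·15·10·10/20³ = -9/8 kN
  M_B = M₀a(2b-a)/L² = 15·10·(2·10-10)/20² = 15/4 kN·m
Load 4 — point force P=8 kN at a=12 m (b=L-a=8):
  R_A = Pb²(3a+b)/L³ = 8·8²·(3·12+8)/20³ = 352/125 kN
  M_A = Pab²/L² = 8·12·8²/20² = 384/25 kN·m
  R_B = Pa²(a+3b)/L³ = 8·12²·(12+3·8)/20³ = 648/125 kN
  M_B = -Pa²b/L² = -8·12²·8/20² = -576/25 kN·m
Superposition: R_A = 1933/500 kN, M_A = 609/25 kN·m, R_B = 2067/500 kN, M_B = -576/25 kN·m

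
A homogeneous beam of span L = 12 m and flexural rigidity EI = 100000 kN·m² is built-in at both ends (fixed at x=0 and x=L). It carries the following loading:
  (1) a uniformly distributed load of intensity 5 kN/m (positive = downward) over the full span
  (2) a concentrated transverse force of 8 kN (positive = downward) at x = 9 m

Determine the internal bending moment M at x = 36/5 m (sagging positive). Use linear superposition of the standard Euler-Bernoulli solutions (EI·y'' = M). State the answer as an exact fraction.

Load 1 — uniform load w=5 kN/m over full span:
  M_1 = wLx/2 - wL²/12 - wx²/2 = 5·12·(36/5)/2 - 5·12²/12 - 5·(36/5)²/2 = 132/5 kN·m
Load 2 — point force P=8 kN at a=9 m (b=L-a=3):
  M_2 = Pb²(3a+b)x/L³ - Pab²/L²  [x≤a] = 8·3²·(3·9+3)·(36/5)/12³ - 8·9·3²/12² = 9/2 kN·m
Superposition: M = Σ M_i = 309/10 kN·m ≈ 30.900000 kN·m

M(36/5) = 309/10 kN·m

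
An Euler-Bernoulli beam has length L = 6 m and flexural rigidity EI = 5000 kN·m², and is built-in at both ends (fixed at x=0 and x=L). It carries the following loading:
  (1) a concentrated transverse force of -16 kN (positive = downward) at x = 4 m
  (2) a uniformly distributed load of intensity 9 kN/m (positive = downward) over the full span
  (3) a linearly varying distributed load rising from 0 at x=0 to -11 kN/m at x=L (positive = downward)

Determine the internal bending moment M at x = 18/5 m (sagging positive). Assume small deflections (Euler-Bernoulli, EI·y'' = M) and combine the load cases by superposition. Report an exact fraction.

M(18/5) = -4642/1125 kN·m

Load 1 — point force P=-16 kN at a=4 m (b=L-a=2):
  M_1 = Pb²(3a+b)x/L³ - Pab²/L²  [x≤a] = (-16)·2²·(3·4+2)·(18/5)/6³ - (-16)·4·2²/6² = -352/45 kN·m
Load 2 — uniform load w=9 kN/m over full span:
  M_2 = wLx/2 - wL²/12 - wx²/2 = 9·6·(18/5)/2 - 9·6²/12 - 9·(18/5)²/2 = 297/25 kN·m
Load 3 — triangular load w₀=-11 kN/m (0→w₀ over full span):
  M_3 = 3w₀Lx/20 - w₀L²/30 - w₀x³/(6L) = 3·(-11)·6·(18/5)/20 - (-11)·6²/30 - (-11)·(18/5)³/(6·6) = -1023/125 kN·m
Superposition: M = Σ M_i = -4642/1125 kN·m ≈ -4.126222 kN·m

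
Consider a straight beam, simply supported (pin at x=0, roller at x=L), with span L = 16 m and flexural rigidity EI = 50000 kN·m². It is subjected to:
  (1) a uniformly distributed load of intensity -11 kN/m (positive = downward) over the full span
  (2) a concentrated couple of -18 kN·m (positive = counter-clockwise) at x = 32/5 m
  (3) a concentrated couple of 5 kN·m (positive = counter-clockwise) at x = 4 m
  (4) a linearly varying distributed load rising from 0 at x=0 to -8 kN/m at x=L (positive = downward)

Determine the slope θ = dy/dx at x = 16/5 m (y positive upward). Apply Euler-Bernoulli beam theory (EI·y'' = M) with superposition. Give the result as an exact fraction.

Load 1 — uniform load w=-11 kN/m over full span:
  θ_1 = -w(L³-6Lx²+4x³)/(24EI) = -(-11)·(16³-6·16·(16/5)²+4·(16/5)³)/(24·50000) = 11616/390625 rad
Load 2 — applied couple M₀=-18 kN·m at a=32/5 m (b=L-a=48/5):
  θ_2 = (M₀x²/(2L)+C₁)/EI  [x≤a] with C₁=M₀(3b²-L²)/(6L)=-96/25 = ((-18)·(16/5)²/(2·16)+(-96/25))/50000 = -3/15625 rad
Load 3 — applied couple M₀=5 kN·m at a=4 m (b=L-a=12):
  θ_3 = (M₀x²/(2L)+C₁)/EI  [x≤a] with C₁=M₀(3b²-L²)/(6L)=55/6 = (5·(16/5)²/(2·16)+(55/6))/50000 = 323/1500000 rad
Load 4 — triangular load w₀=-8 kN/m (0→w₀ over full span):
  θ_4 = -w₀(7L⁴-30L²x²+15x⁴)/(360LEI) = -(-8)·(7·16⁴-30·16²·(16/5)²+15·(16/5)⁴)/(360·16·50000) = 186368/17578125 rad
Superposition: θ = Σ θ_i = 22703941/562500000 rad ≈ 0.040363 rad

θ(16/5) = 22703941/562500000 rad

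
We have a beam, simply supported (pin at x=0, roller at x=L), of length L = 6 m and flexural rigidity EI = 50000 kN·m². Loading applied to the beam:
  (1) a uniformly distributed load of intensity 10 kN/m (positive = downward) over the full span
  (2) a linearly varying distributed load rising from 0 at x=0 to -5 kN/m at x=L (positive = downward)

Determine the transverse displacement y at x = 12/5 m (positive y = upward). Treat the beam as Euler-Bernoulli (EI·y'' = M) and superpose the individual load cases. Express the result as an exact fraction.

Load 1 — uniform load w=10 kN/m over full span:
  y_1 = -wx(L³-2Lx²+x³)/(24EI) = -10·(12/5)·(6³-2·6·(12/5)²+(12/5)³)/(24·50000) = -2511/781250 m
Load 2 — triangular load w₀=-5 kN/m (0→w₀ over full span):
  y_2 = -w₀x(7L⁴-10L²x²+3x⁴)/(360LEI) = -(-5)·(12/5)·(7·6⁴-10·6²·(12/5)²+3·(12/5)⁴)/(360·6·50000) = 30807/39062500 m
Superposition: y = Σ y_i = -94743/39062500 m ≈ -0.002425 m

y(12/5) = -94743/39062500 m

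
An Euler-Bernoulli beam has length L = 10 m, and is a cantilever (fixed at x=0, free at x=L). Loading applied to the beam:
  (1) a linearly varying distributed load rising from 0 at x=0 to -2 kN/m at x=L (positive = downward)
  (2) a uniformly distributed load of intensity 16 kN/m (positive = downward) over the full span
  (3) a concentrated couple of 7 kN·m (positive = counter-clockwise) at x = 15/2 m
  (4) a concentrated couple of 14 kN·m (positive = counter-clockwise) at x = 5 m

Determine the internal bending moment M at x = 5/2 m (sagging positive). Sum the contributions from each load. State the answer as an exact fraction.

Load 1 — triangular load w₀=-2 kN/m (0→w₀ over full span):
  M_1 = w₀Lx/2 - w₀L²/3 - w₀x³/(6L) = (-2)·10·(5/2)/2 - (-2)·10²/3 - (-2)·(5/2)³/(6·10) = 675/16 kN·m
Load 2 — uniform load w=16 kN/m over full span:
  M_2 = -w(L-x)²/2 = -16·(10-(5/2))²/2 = -450 kN·m
Load 3 — applied couple M₀=7 kN·m at a=15/2 m (b=L-a=5/2):
  M_3 = M₀  [x≤a] = 7 = 7 kN·m
Load 4 — applied couple M₀=14 kN·m at a=5 m (b=L-a=5):
  M_4 = M₀  [x≤a] = 14 = 14 kN·m
Superposition: M = Σ M_i = -6189/16 kN·m ≈ -386.812500 kN·m

M(5/2) = -6189/16 kN·m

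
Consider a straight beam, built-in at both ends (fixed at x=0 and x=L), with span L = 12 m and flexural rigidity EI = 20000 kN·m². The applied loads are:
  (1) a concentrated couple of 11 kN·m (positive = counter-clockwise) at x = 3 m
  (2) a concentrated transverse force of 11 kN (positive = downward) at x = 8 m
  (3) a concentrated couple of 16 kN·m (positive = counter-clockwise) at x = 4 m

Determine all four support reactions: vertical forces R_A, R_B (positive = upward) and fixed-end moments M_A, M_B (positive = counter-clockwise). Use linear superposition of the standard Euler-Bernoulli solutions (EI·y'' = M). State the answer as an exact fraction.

R_A = 4891/864 kN, M_A = 1111/144 kN·m, R_B = 4613/864 kN, M_B = -1553/144 kN·m

Load 1 — applied couple M₀=11 kN·m at a=3 m (b=L-a=9):
  R_A = 6M₀ab/L³ = 6·11·3·9/12³ = 33/32 kN
  M_A = M₀b(2a-b)/L² = 11·9·(2·3-9)/12² = -33/16 kN·m
  R_B = -6M₀ab/L³ = -6·11·3·9/12³ = -33/32 kN
  M_B = M₀a(2b-a)/L² = 11·3·(2·9-3)/12² = 55/16 kN·m
Load 2 — point force P=11 kN at a=8 m (b=L-a=4):
  R_A = Pb²(3a+b)/L³ = 11·4²·(3·8+4)/12³ = 77/27 kN
  M_A = Pab²/L² = 11·8·4²/12² = 88/9 kN·m
  R_B = Pa²(a+3b)/L³ = 11·8²·(8+3·4)/12³ = 220/27 kN
  M_B = -Pa²b/L² = -11·8²·4/12² = -176/9 kN·m
Load 3 — applied couple M₀=16 kN·m at a=4 m (b=L-a=8):
  R_A = 6M₀ab/L³ = 6·16·4·8/12³ = 16/9 kN
  M_A = M₀b(2a-b)/L² = 16·8·(2·4-8)/12² = 0 kN·m
  R_B = -6M₀ab/L³ = -6·16·4·8/12³ = -16/9 kN
  M_B = M₀a(2b-a)/L² = 16·4·(2·8-4)/12² = 16/3 kN·m
Superposition: R_A = 4891/864 kN, M_A = 1111/144 kN·m, R_B = 4613/864 kN, M_B = -1553/144 kN·m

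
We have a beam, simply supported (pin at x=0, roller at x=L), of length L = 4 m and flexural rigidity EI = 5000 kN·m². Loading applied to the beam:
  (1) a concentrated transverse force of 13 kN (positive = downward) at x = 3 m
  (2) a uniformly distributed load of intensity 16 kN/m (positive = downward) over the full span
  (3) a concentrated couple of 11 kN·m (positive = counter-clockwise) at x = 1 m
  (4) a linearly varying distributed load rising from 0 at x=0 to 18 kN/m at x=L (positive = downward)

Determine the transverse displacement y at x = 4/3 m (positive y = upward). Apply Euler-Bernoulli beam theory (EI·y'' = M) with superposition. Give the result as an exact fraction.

Load 1 — point force P=13 kN at a=3 m (b=L-a=1):
  y_1 = -Pbx(L²-b²-x²)/(6LEI)  [x≤a] = -13·1·(4/3)·(4²-1²-(4/3)²)/(6·4·5000) = -1547/810000 m
Load 2 — uniform load w=16 kN/m over full span:
  y_2 = -wx(L³-2Lx²+x³)/(24EI) = -16·(4/3)·(4³-2·4·(4/3)²+(4/3)³)/(24·5000) = -1408/151875 m
Load 3 — applied couple M₀=11 kN·m at a=1 m (b=L-a=3):
  y_3 = (M₀x³/(6L)-M₀(x-a)²/2+C₁x)/EI  [x>a] with C₁=M₀(3b²-L²)/(6L)=121/24 = (11·(4/3)³/(6·4)-11·((4/3)-1)²/2+(121/24)·(4/3))/5000 = 583/405000 m
Load 4 — triangular load w₀=18 kN/m (0→w₀ over full span):
  y_4 = -w₀x(7L⁴-10L²x²+3x⁴)/(360LEI) = -18·(4/3)·(7·4⁴-10·4²·(4/3)²+3·(4/3)⁴)/(360·4·5000) = -256/50625 m
Superposition: y = Σ y_i = -35959/2430000 m ≈ -0.014798 m

y(4/3) = -35959/2430000 m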